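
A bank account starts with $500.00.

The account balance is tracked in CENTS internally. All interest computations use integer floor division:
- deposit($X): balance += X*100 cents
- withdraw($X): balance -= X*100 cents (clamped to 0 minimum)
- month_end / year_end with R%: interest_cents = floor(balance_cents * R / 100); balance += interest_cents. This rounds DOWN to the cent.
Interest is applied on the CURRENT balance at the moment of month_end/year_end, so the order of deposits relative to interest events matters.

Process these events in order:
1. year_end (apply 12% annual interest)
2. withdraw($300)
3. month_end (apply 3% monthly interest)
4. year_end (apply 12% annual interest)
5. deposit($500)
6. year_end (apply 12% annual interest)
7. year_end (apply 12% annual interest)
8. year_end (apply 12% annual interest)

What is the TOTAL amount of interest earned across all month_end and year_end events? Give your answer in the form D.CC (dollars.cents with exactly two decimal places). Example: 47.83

Answer: 423.84

Derivation:
After 1 (year_end (apply 12% annual interest)): balance=$560.00 total_interest=$60.00
After 2 (withdraw($300)): balance=$260.00 total_interest=$60.00
After 3 (month_end (apply 3% monthly interest)): balance=$267.80 total_interest=$67.80
After 4 (year_end (apply 12% annual interest)): balance=$299.93 total_interest=$99.93
After 5 (deposit($500)): balance=$799.93 total_interest=$99.93
After 6 (year_end (apply 12% annual interest)): balance=$895.92 total_interest=$195.92
After 7 (year_end (apply 12% annual interest)): balance=$1003.43 total_interest=$303.43
After 8 (year_end (apply 12% annual interest)): balance=$1123.84 total_interest=$423.84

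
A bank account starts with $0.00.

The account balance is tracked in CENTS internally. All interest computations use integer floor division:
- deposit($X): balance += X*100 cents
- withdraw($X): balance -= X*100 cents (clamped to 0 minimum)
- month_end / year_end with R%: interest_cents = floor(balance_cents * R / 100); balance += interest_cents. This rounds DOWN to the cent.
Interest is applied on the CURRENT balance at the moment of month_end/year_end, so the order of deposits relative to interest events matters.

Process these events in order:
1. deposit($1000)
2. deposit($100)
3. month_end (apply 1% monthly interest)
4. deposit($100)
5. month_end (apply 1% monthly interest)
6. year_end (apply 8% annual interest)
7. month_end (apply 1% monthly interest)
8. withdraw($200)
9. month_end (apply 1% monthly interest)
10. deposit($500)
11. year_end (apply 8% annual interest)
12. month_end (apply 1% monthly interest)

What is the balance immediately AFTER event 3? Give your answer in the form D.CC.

Answer: 1111.00

Derivation:
After 1 (deposit($1000)): balance=$1000.00 total_interest=$0.00
After 2 (deposit($100)): balance=$1100.00 total_interest=$0.00
After 3 (month_end (apply 1% monthly interest)): balance=$1111.00 total_interest=$11.00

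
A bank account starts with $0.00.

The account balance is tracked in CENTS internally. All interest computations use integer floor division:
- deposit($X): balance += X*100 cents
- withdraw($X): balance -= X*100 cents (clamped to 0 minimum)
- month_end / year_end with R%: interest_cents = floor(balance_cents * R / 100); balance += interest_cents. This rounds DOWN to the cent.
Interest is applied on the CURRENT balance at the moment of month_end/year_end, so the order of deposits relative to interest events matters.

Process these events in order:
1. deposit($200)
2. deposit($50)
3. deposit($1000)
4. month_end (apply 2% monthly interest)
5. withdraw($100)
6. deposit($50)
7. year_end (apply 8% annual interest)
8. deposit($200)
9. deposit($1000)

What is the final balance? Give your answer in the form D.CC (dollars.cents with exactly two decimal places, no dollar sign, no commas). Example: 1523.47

After 1 (deposit($200)): balance=$200.00 total_interest=$0.00
After 2 (deposit($50)): balance=$250.00 total_interest=$0.00
After 3 (deposit($1000)): balance=$1250.00 total_interest=$0.00
After 4 (month_end (apply 2% monthly interest)): balance=$1275.00 total_interest=$25.00
After 5 (withdraw($100)): balance=$1175.00 total_interest=$25.00
After 6 (deposit($50)): balance=$1225.00 total_interest=$25.00
After 7 (year_end (apply 8% annual interest)): balance=$1323.00 total_interest=$123.00
After 8 (deposit($200)): balance=$1523.00 total_interest=$123.00
After 9 (deposit($1000)): balance=$2523.00 total_interest=$123.00

Answer: 2523.00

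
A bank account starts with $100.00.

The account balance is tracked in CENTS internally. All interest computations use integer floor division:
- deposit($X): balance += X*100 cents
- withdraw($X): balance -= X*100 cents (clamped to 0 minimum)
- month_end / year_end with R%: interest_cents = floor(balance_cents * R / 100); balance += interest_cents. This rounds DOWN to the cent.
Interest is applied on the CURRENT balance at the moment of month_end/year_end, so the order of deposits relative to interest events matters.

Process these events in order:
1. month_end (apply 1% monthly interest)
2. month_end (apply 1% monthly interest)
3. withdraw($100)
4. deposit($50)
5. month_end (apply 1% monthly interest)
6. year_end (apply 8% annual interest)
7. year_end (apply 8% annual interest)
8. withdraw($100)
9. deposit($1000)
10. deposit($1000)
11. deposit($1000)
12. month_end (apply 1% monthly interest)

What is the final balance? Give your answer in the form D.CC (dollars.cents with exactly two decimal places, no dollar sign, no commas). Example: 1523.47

After 1 (month_end (apply 1% monthly interest)): balance=$101.00 total_interest=$1.00
After 2 (month_end (apply 1% monthly interest)): balance=$102.01 total_interest=$2.01
After 3 (withdraw($100)): balance=$2.01 total_interest=$2.01
After 4 (deposit($50)): balance=$52.01 total_interest=$2.01
After 5 (month_end (apply 1% monthly interest)): balance=$52.53 total_interest=$2.53
After 6 (year_end (apply 8% annual interest)): balance=$56.73 total_interest=$6.73
After 7 (year_end (apply 8% annual interest)): balance=$61.26 total_interest=$11.26
After 8 (withdraw($100)): balance=$0.00 total_interest=$11.26
After 9 (deposit($1000)): balance=$1000.00 total_interest=$11.26
After 10 (deposit($1000)): balance=$2000.00 total_interest=$11.26
After 11 (deposit($1000)): balance=$3000.00 total_interest=$11.26
After 12 (month_end (apply 1% monthly interest)): balance=$3030.00 total_interest=$41.26

Answer: 3030.00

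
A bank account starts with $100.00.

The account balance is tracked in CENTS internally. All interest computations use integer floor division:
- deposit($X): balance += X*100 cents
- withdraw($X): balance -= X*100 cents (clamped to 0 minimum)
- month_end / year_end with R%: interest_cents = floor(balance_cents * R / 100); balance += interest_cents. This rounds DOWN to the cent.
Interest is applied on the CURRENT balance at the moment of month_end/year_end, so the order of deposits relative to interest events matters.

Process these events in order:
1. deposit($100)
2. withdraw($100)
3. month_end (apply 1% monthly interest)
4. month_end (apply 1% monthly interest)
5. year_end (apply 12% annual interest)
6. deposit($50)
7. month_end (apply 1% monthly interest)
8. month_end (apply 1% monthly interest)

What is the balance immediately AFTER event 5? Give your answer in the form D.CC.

Answer: 114.25

Derivation:
After 1 (deposit($100)): balance=$200.00 total_interest=$0.00
After 2 (withdraw($100)): balance=$100.00 total_interest=$0.00
After 3 (month_end (apply 1% monthly interest)): balance=$101.00 total_interest=$1.00
After 4 (month_end (apply 1% monthly interest)): balance=$102.01 total_interest=$2.01
After 5 (year_end (apply 12% annual interest)): balance=$114.25 total_interest=$14.25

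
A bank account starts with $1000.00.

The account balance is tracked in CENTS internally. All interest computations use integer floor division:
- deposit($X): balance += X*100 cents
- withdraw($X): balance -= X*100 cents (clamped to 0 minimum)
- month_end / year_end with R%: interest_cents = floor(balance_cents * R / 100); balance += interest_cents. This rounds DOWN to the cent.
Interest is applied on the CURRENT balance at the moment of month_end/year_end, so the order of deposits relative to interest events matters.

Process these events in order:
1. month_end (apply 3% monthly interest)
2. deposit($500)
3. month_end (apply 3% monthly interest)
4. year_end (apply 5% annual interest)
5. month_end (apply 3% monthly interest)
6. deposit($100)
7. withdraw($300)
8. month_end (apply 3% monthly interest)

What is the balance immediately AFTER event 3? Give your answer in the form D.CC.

After 1 (month_end (apply 3% monthly interest)): balance=$1030.00 total_interest=$30.00
After 2 (deposit($500)): balance=$1530.00 total_interest=$30.00
After 3 (month_end (apply 3% monthly interest)): balance=$1575.90 total_interest=$75.90

Answer: 1575.90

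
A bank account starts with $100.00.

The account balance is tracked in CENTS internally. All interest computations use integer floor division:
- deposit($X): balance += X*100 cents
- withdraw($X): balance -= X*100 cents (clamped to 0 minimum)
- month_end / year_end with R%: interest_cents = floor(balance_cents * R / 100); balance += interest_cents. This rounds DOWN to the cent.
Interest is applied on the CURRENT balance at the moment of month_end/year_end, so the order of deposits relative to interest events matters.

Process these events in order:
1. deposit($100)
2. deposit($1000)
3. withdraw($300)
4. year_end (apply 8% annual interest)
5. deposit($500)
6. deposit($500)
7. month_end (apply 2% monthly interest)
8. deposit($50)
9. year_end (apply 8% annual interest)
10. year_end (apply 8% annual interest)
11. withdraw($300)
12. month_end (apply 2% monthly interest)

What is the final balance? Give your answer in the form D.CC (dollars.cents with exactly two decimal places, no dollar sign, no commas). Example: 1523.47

After 1 (deposit($100)): balance=$200.00 total_interest=$0.00
After 2 (deposit($1000)): balance=$1200.00 total_interest=$0.00
After 3 (withdraw($300)): balance=$900.00 total_interest=$0.00
After 4 (year_end (apply 8% annual interest)): balance=$972.00 total_interest=$72.00
After 5 (deposit($500)): balance=$1472.00 total_interest=$72.00
After 6 (deposit($500)): balance=$1972.00 total_interest=$72.00
After 7 (month_end (apply 2% monthly interest)): balance=$2011.44 total_interest=$111.44
After 8 (deposit($50)): balance=$2061.44 total_interest=$111.44
After 9 (year_end (apply 8% annual interest)): balance=$2226.35 total_interest=$276.35
After 10 (year_end (apply 8% annual interest)): balance=$2404.45 total_interest=$454.45
After 11 (withdraw($300)): balance=$2104.45 total_interest=$454.45
After 12 (month_end (apply 2% monthly interest)): balance=$2146.53 total_interest=$496.53

Answer: 2146.53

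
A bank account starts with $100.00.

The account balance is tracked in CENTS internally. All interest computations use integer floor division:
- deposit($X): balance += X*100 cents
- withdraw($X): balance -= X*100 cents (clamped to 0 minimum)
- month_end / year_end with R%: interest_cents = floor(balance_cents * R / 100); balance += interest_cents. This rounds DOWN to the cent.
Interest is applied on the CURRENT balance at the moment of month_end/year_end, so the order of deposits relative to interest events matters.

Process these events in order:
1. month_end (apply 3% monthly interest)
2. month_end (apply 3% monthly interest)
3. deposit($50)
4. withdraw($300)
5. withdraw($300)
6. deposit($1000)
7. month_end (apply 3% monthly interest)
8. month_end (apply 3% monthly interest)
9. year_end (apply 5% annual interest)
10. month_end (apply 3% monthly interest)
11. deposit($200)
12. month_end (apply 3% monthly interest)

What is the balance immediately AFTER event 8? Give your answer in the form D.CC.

After 1 (month_end (apply 3% monthly interest)): balance=$103.00 total_interest=$3.00
After 2 (month_end (apply 3% monthly interest)): balance=$106.09 total_interest=$6.09
After 3 (deposit($50)): balance=$156.09 total_interest=$6.09
After 4 (withdraw($300)): balance=$0.00 total_interest=$6.09
After 5 (withdraw($300)): balance=$0.00 total_interest=$6.09
After 6 (deposit($1000)): balance=$1000.00 total_interest=$6.09
After 7 (month_end (apply 3% monthly interest)): balance=$1030.00 total_interest=$36.09
After 8 (month_end (apply 3% monthly interest)): balance=$1060.90 total_interest=$66.99

Answer: 1060.90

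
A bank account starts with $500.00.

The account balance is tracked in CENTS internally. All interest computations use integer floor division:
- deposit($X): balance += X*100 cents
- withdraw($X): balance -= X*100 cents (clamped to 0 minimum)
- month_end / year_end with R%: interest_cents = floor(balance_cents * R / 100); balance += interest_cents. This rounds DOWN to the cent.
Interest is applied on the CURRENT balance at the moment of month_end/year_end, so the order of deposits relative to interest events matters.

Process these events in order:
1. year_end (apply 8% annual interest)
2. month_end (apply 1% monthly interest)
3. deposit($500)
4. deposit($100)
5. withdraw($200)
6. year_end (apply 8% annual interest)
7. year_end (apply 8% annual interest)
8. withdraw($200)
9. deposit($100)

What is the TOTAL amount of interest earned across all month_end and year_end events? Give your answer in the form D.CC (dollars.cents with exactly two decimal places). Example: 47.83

Answer: 202.71

Derivation:
After 1 (year_end (apply 8% annual interest)): balance=$540.00 total_interest=$40.00
After 2 (month_end (apply 1% monthly interest)): balance=$545.40 total_interest=$45.40
After 3 (deposit($500)): balance=$1045.40 total_interest=$45.40
After 4 (deposit($100)): balance=$1145.40 total_interest=$45.40
After 5 (withdraw($200)): balance=$945.40 total_interest=$45.40
After 6 (year_end (apply 8% annual interest)): balance=$1021.03 total_interest=$121.03
After 7 (year_end (apply 8% annual interest)): balance=$1102.71 total_interest=$202.71
After 8 (withdraw($200)): balance=$902.71 total_interest=$202.71
After 9 (deposit($100)): balance=$1002.71 total_interest=$202.71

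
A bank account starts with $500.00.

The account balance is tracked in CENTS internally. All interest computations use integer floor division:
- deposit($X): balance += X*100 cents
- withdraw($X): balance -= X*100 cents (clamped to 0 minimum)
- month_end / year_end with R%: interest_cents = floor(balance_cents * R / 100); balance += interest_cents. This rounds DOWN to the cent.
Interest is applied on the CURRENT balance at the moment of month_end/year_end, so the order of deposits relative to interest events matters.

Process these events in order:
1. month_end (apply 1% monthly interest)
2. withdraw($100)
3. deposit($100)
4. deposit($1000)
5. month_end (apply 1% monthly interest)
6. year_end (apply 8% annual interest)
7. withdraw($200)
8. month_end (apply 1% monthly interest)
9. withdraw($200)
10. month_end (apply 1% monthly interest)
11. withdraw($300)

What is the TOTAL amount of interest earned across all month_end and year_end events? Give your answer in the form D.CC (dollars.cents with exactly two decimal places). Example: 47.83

After 1 (month_end (apply 1% monthly interest)): balance=$505.00 total_interest=$5.00
After 2 (withdraw($100)): balance=$405.00 total_interest=$5.00
After 3 (deposit($100)): balance=$505.00 total_interest=$5.00
After 4 (deposit($1000)): balance=$1505.00 total_interest=$5.00
After 5 (month_end (apply 1% monthly interest)): balance=$1520.05 total_interest=$20.05
After 6 (year_end (apply 8% annual interest)): balance=$1641.65 total_interest=$141.65
After 7 (withdraw($200)): balance=$1441.65 total_interest=$141.65
After 8 (month_end (apply 1% monthly interest)): balance=$1456.06 total_interest=$156.06
After 9 (withdraw($200)): balance=$1256.06 total_interest=$156.06
After 10 (month_end (apply 1% monthly interest)): balance=$1268.62 total_interest=$168.62
After 11 (withdraw($300)): balance=$968.62 total_interest=$168.62

Answer: 168.62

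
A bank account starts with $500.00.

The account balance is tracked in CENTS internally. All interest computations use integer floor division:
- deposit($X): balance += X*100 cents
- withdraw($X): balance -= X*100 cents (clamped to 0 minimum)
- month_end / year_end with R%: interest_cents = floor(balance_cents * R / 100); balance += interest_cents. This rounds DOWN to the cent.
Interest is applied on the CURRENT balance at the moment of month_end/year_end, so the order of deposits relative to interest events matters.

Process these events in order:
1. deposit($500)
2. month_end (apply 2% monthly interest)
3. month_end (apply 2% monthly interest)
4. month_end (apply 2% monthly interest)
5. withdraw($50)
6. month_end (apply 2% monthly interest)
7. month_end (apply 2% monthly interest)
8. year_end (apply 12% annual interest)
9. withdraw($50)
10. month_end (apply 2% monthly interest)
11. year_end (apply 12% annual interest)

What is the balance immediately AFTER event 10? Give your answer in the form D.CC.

Answer: 1150.84

Derivation:
After 1 (deposit($500)): balance=$1000.00 total_interest=$0.00
After 2 (month_end (apply 2% monthly interest)): balance=$1020.00 total_interest=$20.00
After 3 (month_end (apply 2% monthly interest)): balance=$1040.40 total_interest=$40.40
After 4 (month_end (apply 2% monthly interest)): balance=$1061.20 total_interest=$61.20
After 5 (withdraw($50)): balance=$1011.20 total_interest=$61.20
After 6 (month_end (apply 2% monthly interest)): balance=$1031.42 total_interest=$81.42
After 7 (month_end (apply 2% monthly interest)): balance=$1052.04 total_interest=$102.04
After 8 (year_end (apply 12% annual interest)): balance=$1178.28 total_interest=$228.28
After 9 (withdraw($50)): balance=$1128.28 total_interest=$228.28
After 10 (month_end (apply 2% monthly interest)): balance=$1150.84 total_interest=$250.84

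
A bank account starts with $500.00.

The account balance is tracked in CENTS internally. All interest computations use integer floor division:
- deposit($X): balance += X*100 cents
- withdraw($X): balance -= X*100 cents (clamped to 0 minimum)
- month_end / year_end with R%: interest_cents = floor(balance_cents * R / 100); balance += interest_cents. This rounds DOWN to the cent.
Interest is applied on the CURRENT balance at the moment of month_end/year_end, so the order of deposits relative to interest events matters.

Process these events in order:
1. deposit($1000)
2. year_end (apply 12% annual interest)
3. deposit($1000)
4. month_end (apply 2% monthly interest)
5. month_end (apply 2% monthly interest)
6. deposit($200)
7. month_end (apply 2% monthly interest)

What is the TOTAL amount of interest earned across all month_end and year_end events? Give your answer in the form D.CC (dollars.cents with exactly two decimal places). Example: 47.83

Answer: 348.03

Derivation:
After 1 (deposit($1000)): balance=$1500.00 total_interest=$0.00
After 2 (year_end (apply 12% annual interest)): balance=$1680.00 total_interest=$180.00
After 3 (deposit($1000)): balance=$2680.00 total_interest=$180.00
After 4 (month_end (apply 2% monthly interest)): balance=$2733.60 total_interest=$233.60
After 5 (month_end (apply 2% monthly interest)): balance=$2788.27 total_interest=$288.27
After 6 (deposit($200)): balance=$2988.27 total_interest=$288.27
After 7 (month_end (apply 2% monthly interest)): balance=$3048.03 total_interest=$348.03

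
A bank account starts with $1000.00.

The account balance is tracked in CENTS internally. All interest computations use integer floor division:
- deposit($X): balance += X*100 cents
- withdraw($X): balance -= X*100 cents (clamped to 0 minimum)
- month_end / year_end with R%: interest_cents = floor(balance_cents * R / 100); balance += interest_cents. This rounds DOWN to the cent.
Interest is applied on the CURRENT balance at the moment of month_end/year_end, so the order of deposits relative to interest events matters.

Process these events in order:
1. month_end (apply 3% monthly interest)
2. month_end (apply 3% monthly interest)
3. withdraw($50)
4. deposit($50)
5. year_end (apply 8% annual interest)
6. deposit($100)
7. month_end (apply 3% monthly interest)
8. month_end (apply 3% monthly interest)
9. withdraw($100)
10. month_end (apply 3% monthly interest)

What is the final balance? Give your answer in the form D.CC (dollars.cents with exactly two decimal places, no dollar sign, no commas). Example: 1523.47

After 1 (month_end (apply 3% monthly interest)): balance=$1030.00 total_interest=$30.00
After 2 (month_end (apply 3% monthly interest)): balance=$1060.90 total_interest=$60.90
After 3 (withdraw($50)): balance=$1010.90 total_interest=$60.90
After 4 (deposit($50)): balance=$1060.90 total_interest=$60.90
After 5 (year_end (apply 8% annual interest)): balance=$1145.77 total_interest=$145.77
After 6 (deposit($100)): balance=$1245.77 total_interest=$145.77
After 7 (month_end (apply 3% monthly interest)): balance=$1283.14 total_interest=$183.14
After 8 (month_end (apply 3% monthly interest)): balance=$1321.63 total_interest=$221.63
After 9 (withdraw($100)): balance=$1221.63 total_interest=$221.63
After 10 (month_end (apply 3% monthly interest)): balance=$1258.27 total_interest=$258.27

Answer: 1258.27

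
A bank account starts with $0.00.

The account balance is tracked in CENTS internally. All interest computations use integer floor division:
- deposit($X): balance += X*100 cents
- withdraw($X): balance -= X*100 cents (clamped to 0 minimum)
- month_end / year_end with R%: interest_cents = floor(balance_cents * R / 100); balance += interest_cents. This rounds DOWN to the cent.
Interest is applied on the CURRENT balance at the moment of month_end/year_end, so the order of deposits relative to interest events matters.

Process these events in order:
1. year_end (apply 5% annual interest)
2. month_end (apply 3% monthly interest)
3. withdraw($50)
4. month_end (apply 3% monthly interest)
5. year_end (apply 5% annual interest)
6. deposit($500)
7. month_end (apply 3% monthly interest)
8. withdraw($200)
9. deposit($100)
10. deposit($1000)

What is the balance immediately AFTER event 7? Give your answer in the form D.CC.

Answer: 515.00

Derivation:
After 1 (year_end (apply 5% annual interest)): balance=$0.00 total_interest=$0.00
After 2 (month_end (apply 3% monthly interest)): balance=$0.00 total_interest=$0.00
After 3 (withdraw($50)): balance=$0.00 total_interest=$0.00
After 4 (month_end (apply 3% monthly interest)): balance=$0.00 total_interest=$0.00
After 5 (year_end (apply 5% annual interest)): balance=$0.00 total_interest=$0.00
After 6 (deposit($500)): balance=$500.00 total_interest=$0.00
After 7 (month_end (apply 3% monthly interest)): balance=$515.00 total_interest=$15.00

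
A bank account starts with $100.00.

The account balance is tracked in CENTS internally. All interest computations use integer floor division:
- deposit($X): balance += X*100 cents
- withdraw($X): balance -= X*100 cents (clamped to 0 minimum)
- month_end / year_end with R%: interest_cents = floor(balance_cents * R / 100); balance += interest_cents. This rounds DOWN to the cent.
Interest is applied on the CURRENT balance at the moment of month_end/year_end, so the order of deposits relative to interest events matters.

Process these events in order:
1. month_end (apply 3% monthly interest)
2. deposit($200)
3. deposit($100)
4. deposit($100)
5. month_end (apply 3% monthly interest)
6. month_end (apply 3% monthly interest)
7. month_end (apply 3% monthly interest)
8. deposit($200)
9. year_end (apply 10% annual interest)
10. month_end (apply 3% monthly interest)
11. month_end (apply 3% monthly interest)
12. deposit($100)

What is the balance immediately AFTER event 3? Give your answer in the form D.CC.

After 1 (month_end (apply 3% monthly interest)): balance=$103.00 total_interest=$3.00
After 2 (deposit($200)): balance=$303.00 total_interest=$3.00
After 3 (deposit($100)): balance=$403.00 total_interest=$3.00

Answer: 403.00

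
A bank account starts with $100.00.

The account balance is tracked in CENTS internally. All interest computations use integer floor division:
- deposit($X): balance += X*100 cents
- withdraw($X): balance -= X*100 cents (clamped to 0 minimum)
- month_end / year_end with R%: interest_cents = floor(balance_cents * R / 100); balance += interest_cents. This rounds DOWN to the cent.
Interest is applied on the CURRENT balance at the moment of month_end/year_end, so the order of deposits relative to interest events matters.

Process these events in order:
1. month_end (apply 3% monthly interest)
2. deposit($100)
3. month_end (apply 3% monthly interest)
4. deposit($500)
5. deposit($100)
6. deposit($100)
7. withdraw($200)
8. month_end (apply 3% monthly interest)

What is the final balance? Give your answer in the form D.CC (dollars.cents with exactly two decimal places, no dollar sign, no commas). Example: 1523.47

After 1 (month_end (apply 3% monthly interest)): balance=$103.00 total_interest=$3.00
After 2 (deposit($100)): balance=$203.00 total_interest=$3.00
After 3 (month_end (apply 3% monthly interest)): balance=$209.09 total_interest=$9.09
After 4 (deposit($500)): balance=$709.09 total_interest=$9.09
After 5 (deposit($100)): balance=$809.09 total_interest=$9.09
After 6 (deposit($100)): balance=$909.09 total_interest=$9.09
After 7 (withdraw($200)): balance=$709.09 total_interest=$9.09
After 8 (month_end (apply 3% monthly interest)): balance=$730.36 total_interest=$30.36

Answer: 730.36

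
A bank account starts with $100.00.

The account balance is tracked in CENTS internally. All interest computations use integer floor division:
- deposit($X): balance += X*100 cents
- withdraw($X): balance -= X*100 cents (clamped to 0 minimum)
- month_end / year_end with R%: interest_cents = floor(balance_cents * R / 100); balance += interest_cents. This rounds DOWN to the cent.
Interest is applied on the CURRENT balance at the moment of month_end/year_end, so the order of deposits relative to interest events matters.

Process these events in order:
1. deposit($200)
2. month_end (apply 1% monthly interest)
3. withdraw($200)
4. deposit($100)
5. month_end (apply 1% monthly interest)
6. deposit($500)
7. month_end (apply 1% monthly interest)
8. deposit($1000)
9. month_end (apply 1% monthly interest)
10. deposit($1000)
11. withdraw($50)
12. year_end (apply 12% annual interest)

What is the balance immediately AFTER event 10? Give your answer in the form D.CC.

Answer: 2729.20

Derivation:
After 1 (deposit($200)): balance=$300.00 total_interest=$0.00
After 2 (month_end (apply 1% monthly interest)): balance=$303.00 total_interest=$3.00
After 3 (withdraw($200)): balance=$103.00 total_interest=$3.00
After 4 (deposit($100)): balance=$203.00 total_interest=$3.00
After 5 (month_end (apply 1% monthly interest)): balance=$205.03 total_interest=$5.03
After 6 (deposit($500)): balance=$705.03 total_interest=$5.03
After 7 (month_end (apply 1% monthly interest)): balance=$712.08 total_interest=$12.08
After 8 (deposit($1000)): balance=$1712.08 total_interest=$12.08
After 9 (month_end (apply 1% monthly interest)): balance=$1729.20 total_interest=$29.20
After 10 (deposit($1000)): balance=$2729.20 total_interest=$29.20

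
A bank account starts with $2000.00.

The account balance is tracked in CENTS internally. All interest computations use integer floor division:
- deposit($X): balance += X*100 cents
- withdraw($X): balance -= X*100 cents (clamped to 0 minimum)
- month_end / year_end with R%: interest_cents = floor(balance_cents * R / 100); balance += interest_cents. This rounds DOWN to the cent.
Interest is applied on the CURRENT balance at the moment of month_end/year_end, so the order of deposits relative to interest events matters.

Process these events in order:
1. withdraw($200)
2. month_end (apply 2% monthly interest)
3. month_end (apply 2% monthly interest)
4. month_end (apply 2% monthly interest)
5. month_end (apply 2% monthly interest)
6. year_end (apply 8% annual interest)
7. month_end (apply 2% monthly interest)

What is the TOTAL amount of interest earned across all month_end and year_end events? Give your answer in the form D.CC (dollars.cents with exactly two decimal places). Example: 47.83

Answer: 346.31

Derivation:
After 1 (withdraw($200)): balance=$1800.00 total_interest=$0.00
After 2 (month_end (apply 2% monthly interest)): balance=$1836.00 total_interest=$36.00
After 3 (month_end (apply 2% monthly interest)): balance=$1872.72 total_interest=$72.72
After 4 (month_end (apply 2% monthly interest)): balance=$1910.17 total_interest=$110.17
After 5 (month_end (apply 2% monthly interest)): balance=$1948.37 total_interest=$148.37
After 6 (year_end (apply 8% annual interest)): balance=$2104.23 total_interest=$304.23
After 7 (month_end (apply 2% monthly interest)): balance=$2146.31 total_interest=$346.31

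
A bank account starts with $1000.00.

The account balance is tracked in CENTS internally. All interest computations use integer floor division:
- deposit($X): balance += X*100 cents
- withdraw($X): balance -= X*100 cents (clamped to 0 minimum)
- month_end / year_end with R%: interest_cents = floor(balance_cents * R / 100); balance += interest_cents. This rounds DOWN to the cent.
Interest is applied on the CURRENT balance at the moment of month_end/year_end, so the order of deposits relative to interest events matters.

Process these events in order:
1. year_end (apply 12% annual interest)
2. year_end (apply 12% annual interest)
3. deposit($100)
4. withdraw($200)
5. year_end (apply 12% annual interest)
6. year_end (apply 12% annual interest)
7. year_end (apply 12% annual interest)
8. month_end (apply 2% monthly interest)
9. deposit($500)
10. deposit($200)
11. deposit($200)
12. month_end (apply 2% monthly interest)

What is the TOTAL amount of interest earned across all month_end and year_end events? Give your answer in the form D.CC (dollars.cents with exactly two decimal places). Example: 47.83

After 1 (year_end (apply 12% annual interest)): balance=$1120.00 total_interest=$120.00
After 2 (year_end (apply 12% annual interest)): balance=$1254.40 total_interest=$254.40
After 3 (deposit($100)): balance=$1354.40 total_interest=$254.40
After 4 (withdraw($200)): balance=$1154.40 total_interest=$254.40
After 5 (year_end (apply 12% annual interest)): balance=$1292.92 total_interest=$392.92
After 6 (year_end (apply 12% annual interest)): balance=$1448.07 total_interest=$548.07
After 7 (year_end (apply 12% annual interest)): balance=$1621.83 total_interest=$721.83
After 8 (month_end (apply 2% monthly interest)): balance=$1654.26 total_interest=$754.26
After 9 (deposit($500)): balance=$2154.26 total_interest=$754.26
After 10 (deposit($200)): balance=$2354.26 total_interest=$754.26
After 11 (deposit($200)): balance=$2554.26 total_interest=$754.26
After 12 (month_end (apply 2% monthly interest)): balance=$2605.34 total_interest=$805.34

Answer: 805.34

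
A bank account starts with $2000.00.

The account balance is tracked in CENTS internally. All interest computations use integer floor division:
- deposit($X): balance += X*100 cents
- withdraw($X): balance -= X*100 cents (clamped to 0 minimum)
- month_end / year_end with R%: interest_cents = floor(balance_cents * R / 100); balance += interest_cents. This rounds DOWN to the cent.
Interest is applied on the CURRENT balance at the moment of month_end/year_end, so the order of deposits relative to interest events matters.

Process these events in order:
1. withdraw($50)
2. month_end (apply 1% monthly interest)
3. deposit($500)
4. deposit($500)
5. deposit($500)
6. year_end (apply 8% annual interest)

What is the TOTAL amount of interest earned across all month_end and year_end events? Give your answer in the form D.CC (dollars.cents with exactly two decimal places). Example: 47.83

After 1 (withdraw($50)): balance=$1950.00 total_interest=$0.00
After 2 (month_end (apply 1% monthly interest)): balance=$1969.50 total_interest=$19.50
After 3 (deposit($500)): balance=$2469.50 total_interest=$19.50
After 4 (deposit($500)): balance=$2969.50 total_interest=$19.50
After 5 (deposit($500)): balance=$3469.50 total_interest=$19.50
After 6 (year_end (apply 8% annual interest)): balance=$3747.06 total_interest=$297.06

Answer: 297.06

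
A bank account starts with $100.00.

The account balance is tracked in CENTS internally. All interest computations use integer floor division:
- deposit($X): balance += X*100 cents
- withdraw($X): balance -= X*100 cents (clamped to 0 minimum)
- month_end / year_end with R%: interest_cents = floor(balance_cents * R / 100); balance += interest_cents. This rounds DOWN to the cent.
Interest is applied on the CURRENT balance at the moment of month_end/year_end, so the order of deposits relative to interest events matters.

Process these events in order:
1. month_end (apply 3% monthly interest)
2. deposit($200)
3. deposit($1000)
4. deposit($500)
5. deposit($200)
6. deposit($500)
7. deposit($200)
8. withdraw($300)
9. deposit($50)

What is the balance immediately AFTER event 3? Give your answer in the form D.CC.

After 1 (month_end (apply 3% monthly interest)): balance=$103.00 total_interest=$3.00
After 2 (deposit($200)): balance=$303.00 total_interest=$3.00
After 3 (deposit($1000)): balance=$1303.00 total_interest=$3.00

Answer: 1303.00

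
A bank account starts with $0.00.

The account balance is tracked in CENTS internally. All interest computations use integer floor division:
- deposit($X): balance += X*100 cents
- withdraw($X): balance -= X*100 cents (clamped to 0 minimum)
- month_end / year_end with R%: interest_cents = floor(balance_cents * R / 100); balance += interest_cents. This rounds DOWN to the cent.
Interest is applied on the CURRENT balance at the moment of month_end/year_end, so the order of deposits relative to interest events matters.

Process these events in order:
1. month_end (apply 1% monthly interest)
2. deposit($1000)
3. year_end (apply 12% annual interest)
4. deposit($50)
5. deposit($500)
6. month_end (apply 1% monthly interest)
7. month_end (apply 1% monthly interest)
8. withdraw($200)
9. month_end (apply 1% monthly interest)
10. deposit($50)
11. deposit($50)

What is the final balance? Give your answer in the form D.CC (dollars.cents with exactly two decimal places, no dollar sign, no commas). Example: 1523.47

After 1 (month_end (apply 1% monthly interest)): balance=$0.00 total_interest=$0.00
After 2 (deposit($1000)): balance=$1000.00 total_interest=$0.00
After 3 (year_end (apply 12% annual interest)): balance=$1120.00 total_interest=$120.00
After 4 (deposit($50)): balance=$1170.00 total_interest=$120.00
After 5 (deposit($500)): balance=$1670.00 total_interest=$120.00
After 6 (month_end (apply 1% monthly interest)): balance=$1686.70 total_interest=$136.70
After 7 (month_end (apply 1% monthly interest)): balance=$1703.56 total_interest=$153.56
After 8 (withdraw($200)): balance=$1503.56 total_interest=$153.56
After 9 (month_end (apply 1% monthly interest)): balance=$1518.59 total_interest=$168.59
After 10 (deposit($50)): balance=$1568.59 total_interest=$168.59
After 11 (deposit($50)): balance=$1618.59 total_interest=$168.59

Answer: 1618.59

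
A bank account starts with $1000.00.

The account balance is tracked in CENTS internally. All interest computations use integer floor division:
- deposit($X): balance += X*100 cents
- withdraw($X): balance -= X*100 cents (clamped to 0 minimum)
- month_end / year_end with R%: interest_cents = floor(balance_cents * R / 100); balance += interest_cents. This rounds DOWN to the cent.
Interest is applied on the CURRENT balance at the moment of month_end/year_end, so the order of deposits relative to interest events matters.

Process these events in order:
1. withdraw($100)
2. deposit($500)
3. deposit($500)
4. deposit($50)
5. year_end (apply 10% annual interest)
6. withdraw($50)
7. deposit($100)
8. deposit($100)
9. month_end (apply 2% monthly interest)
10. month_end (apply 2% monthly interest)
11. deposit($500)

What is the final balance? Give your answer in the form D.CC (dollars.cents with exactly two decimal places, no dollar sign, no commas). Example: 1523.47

Answer: 2887.71

Derivation:
After 1 (withdraw($100)): balance=$900.00 total_interest=$0.00
After 2 (deposit($500)): balance=$1400.00 total_interest=$0.00
After 3 (deposit($500)): balance=$1900.00 total_interest=$0.00
After 4 (deposit($50)): balance=$1950.00 total_interest=$0.00
After 5 (year_end (apply 10% annual interest)): balance=$2145.00 total_interest=$195.00
After 6 (withdraw($50)): balance=$2095.00 total_interest=$195.00
After 7 (deposit($100)): balance=$2195.00 total_interest=$195.00
After 8 (deposit($100)): balance=$2295.00 total_interest=$195.00
After 9 (month_end (apply 2% monthly interest)): balance=$2340.90 total_interest=$240.90
After 10 (month_end (apply 2% monthly interest)): balance=$2387.71 total_interest=$287.71
After 11 (deposit($500)): balance=$2887.71 total_interest=$287.71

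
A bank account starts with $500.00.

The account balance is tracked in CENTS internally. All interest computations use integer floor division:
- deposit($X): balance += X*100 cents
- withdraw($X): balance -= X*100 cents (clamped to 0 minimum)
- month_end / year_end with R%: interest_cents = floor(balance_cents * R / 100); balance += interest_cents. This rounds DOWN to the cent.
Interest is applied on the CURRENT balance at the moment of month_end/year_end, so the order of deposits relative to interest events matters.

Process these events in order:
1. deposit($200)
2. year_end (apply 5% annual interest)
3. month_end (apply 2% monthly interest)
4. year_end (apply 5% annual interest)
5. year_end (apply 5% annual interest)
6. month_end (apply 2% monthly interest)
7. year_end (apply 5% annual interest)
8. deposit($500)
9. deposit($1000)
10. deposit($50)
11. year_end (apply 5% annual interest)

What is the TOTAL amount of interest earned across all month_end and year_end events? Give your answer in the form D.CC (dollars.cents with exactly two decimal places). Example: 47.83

Answer: 306.97

Derivation:
After 1 (deposit($200)): balance=$700.00 total_interest=$0.00
After 2 (year_end (apply 5% annual interest)): balance=$735.00 total_interest=$35.00
After 3 (month_end (apply 2% monthly interest)): balance=$749.70 total_interest=$49.70
After 4 (year_end (apply 5% annual interest)): balance=$787.18 total_interest=$87.18
After 5 (year_end (apply 5% annual interest)): balance=$826.53 total_interest=$126.53
After 6 (month_end (apply 2% monthly interest)): balance=$843.06 total_interest=$143.06
After 7 (year_end (apply 5% annual interest)): balance=$885.21 total_interest=$185.21
After 8 (deposit($500)): balance=$1385.21 total_interest=$185.21
After 9 (deposit($1000)): balance=$2385.21 total_interest=$185.21
After 10 (deposit($50)): balance=$2435.21 total_interest=$185.21
After 11 (year_end (apply 5% annual interest)): balance=$2556.97 total_interest=$306.97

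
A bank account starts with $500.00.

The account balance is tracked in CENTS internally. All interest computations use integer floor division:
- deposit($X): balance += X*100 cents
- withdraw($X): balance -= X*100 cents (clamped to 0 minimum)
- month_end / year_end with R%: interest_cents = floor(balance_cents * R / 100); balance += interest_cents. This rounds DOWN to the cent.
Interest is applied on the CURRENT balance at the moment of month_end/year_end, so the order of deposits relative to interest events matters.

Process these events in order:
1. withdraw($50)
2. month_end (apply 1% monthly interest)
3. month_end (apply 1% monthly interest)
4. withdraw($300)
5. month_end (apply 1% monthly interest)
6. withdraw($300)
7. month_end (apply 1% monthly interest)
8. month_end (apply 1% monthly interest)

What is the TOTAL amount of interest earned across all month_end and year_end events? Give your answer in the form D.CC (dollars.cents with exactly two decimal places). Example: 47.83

Answer: 10.63

Derivation:
After 1 (withdraw($50)): balance=$450.00 total_interest=$0.00
After 2 (month_end (apply 1% monthly interest)): balance=$454.50 total_interest=$4.50
After 3 (month_end (apply 1% monthly interest)): balance=$459.04 total_interest=$9.04
After 4 (withdraw($300)): balance=$159.04 total_interest=$9.04
After 5 (month_end (apply 1% monthly interest)): balance=$160.63 total_interest=$10.63
After 6 (withdraw($300)): balance=$0.00 total_interest=$10.63
After 7 (month_end (apply 1% monthly interest)): balance=$0.00 total_interest=$10.63
After 8 (month_end (apply 1% monthly interest)): balance=$0.00 total_interest=$10.63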